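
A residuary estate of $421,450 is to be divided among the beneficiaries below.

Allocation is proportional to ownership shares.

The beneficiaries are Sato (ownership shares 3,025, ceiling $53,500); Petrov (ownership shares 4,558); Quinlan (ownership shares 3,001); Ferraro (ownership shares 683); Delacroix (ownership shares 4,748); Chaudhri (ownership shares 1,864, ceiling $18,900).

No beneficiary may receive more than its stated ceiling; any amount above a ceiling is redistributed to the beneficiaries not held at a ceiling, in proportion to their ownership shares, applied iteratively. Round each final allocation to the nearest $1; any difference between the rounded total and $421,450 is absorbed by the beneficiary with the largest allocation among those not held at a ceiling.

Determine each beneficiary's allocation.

Sum of ownership shares: 17,879.
Pro-rata shares before constraints: Sato 71,306.35; Petrov 107,442.76; Quinlan 70,740.61; Ferraro 16,099.91; Delacroix 111,921.51; Chaudhri 43,938.86.
Held at cap: Sato ($53,500), Chaudhri ($18,900); remaining pool $349,050 reallocated over remaining ownership shares 12,990.
Redistributed shares: Petrov 122,476.51 → $122,477; Quinlan 80,638.88 → $80,639; Ferraro 18,352.67 → $18,353; Delacroix 127,581.94 → $127,582.
Rounding difference −$1 applied to Delacroix → $127,581.

Sato: $53,500 · Petrov: $122,477 · Quinlan: $80,639 · Ferraro: $18,353 · Delacroix: $127,581 · Chaudhri: $18,900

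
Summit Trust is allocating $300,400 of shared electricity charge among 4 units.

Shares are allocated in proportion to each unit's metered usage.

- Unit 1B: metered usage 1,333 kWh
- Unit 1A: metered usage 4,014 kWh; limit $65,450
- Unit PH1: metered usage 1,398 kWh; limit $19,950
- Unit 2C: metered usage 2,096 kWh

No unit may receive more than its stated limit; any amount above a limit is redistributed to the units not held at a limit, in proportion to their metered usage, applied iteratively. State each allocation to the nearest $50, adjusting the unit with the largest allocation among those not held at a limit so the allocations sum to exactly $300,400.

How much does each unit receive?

Unit 1B: $83,600 · Unit 1A: $65,450 · Unit PH1: $19,950 · Unit 2C: $131,400

Sum of metered usage: 8,841.
Proportional shares (ignoring caps): Unit 1B 45,292.75; Unit 1A 136,387.92; Unit PH1 47,501.32; Unit 2C 71,218.01.
Held at cap: Unit 1A ($65,450), Unit PH1 ($19,950); remaining pool $215,000 reallocated over remaining metered usage 3,429.
Redistributed shares: Unit 1B 83,579.76 → $83,600; Unit 2C 131,420.24 → $131,400.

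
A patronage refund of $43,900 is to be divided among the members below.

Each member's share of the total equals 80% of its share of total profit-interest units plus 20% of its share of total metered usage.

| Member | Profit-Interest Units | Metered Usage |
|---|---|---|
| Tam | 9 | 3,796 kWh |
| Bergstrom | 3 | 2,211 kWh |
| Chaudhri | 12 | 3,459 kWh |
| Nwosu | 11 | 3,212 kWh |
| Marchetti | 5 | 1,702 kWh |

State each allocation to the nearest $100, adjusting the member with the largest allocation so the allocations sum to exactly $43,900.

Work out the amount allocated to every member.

Profit-interest units total 40; metered usage total 14,380.
Composite weights (80% profit-interest units + 20% metered usage): Tam 0.2328; Bergstrom 0.0908; Chaudhri 0.2881; Nwosu 0.2647; Marchetti 0.1237.
Unrounded shares: Tam 10,219.72; Bergstrom 3,983.97; Chaudhri 12,647.96; Nwosu 11,619.15; Marchetti 5,429.19.
Rounded to nearest $100: Tam $10,200; Bergstrom $4,000; Chaudhri $12,600; Nwosu $11,600; Marchetti $5,400. Sum = $43,800.
Difference $43,900 − $43,800 = +$100 applied to largest allocation (Chaudhri): Chaudhri becomes $12,700.

Tam: $10,200; Bergstrom: $4,000; Chaudhri: $12,700; Nwosu: $11,600; Marchetti: $5,400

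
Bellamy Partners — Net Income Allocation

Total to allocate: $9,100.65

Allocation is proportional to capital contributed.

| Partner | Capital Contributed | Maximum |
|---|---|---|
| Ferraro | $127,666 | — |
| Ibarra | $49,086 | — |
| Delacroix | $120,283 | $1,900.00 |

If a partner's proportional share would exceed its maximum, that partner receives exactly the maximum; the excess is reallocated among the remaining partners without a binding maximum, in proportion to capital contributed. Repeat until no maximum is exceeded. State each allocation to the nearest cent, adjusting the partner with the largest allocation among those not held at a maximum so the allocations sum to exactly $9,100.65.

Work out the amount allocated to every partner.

Sum of capital contributed: 297,035.
Proportional shares (ignoring caps): Ferraro 3,911.4703; Ibarra 1,503.9120; Delacroix 3,685.2677.
Cap binds for Delacroix ($1,900.00); balance $7,200.65 reallocated over remaining capital contributed 176,752.
Remaining shares: Ferraro 5,200.9493 → $5,200.95; Ibarra 1,999.7007 → $1,999.70.

Ferraro: $5,200.95 · Ibarra: $1,999.70 · Delacroix: $1,900.00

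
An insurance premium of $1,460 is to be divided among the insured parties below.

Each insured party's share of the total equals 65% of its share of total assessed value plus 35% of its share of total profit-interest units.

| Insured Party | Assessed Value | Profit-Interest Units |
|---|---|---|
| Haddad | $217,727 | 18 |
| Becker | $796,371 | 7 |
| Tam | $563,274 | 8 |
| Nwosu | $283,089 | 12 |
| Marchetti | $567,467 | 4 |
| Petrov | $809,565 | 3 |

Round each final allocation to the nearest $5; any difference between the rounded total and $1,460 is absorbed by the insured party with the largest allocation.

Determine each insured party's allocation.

Assessed value total 3,237,493; profit-interest units total 52.
Combined weights (65% assessed value + 35% profit-interest units): Haddad 0.1649; Becker 0.2070; Tam 0.1669; Nwosu 0.1376; Marchetti 0.1409; Petrov 0.1827.
Pro-rata amounts: Haddad 240.71; Becker 302.23; Tam 243.73; Nwosu 200.90; Marchetti 205.65; Petrov 266.79.
Rounded to nearest $5: Haddad $240; Becker $300; Tam $245; Nwosu $200; Marchetti $205; Petrov $265. Sum = $1,455.
Difference $1,460 − $1,455 = +$5 applied to largest allocation (Becker): Becker becomes $305.

Haddad: $240 | Becker: $305 | Tam: $245 | Nwosu: $200 | Marchetti: $205 | Petrov: $265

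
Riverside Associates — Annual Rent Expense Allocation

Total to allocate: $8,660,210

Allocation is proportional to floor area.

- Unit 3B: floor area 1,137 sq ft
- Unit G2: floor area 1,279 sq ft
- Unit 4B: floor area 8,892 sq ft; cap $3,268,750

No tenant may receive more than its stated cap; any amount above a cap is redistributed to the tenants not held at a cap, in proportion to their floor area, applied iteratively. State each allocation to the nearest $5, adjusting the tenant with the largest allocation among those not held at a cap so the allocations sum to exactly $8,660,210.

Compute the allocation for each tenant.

Floor area total: 11,308.
Unconstrained shares: Unit 3B 870,769.26; Unit G2 979,519.68; Unit 4B 6,809,921.06.
Held at cap: Unit 4B ($3,268,750); remaining pool $5,391,460 reallocated over remaining floor area 2,416.
Shares after redistribution: Unit 3B 2,537,288.92 → $2,537,290; Unit G2 2,854,171.08 → $2,854,170.

Unit 3B: $2,537,290 · Unit G2: $2,854,170 · Unit 4B: $3,268,750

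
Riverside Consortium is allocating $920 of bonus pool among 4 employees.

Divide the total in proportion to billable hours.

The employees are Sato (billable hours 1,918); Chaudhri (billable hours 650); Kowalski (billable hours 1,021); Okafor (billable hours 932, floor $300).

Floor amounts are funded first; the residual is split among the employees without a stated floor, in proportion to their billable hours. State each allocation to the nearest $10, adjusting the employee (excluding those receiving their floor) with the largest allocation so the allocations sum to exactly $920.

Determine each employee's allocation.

Minimums first: Okafor $300. Balance $620.
Balance split over remaining billable hours 3,589: Sato 331.33 → $330; Chaudhri 112.29 → $110; Kowalski 176.38 → $180.

Sato: $330 | Chaudhri: $110 | Kowalski: $180 | Okafor: $300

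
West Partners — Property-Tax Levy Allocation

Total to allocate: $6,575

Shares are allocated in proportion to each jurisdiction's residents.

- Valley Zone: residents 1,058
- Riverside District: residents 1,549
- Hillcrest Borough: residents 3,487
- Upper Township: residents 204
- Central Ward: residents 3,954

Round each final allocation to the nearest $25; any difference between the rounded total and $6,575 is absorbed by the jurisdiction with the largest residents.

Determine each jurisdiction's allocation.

Valley Zone: $675 | Riverside District: $1,000 | Hillcrest Borough: $2,225 | Upper Township: $125 | Central Ward: $2,550

Total residents = 10,252.
Raw shares: Valley Zone 1,058/10,252 × $6,575 = 678.54; Riverside District 1,549/10,252 × $6,575 = 993.43; Hillcrest Borough 3,487/10,252 × $6,575 = 2,236.35; Upper Township 204/10,252 × $6,575 = 130.83; Central Ward 3,954/10,252 × $6,575 = 2,535.85.
At nearest $25: Valley Zone $675; Riverside District $1,000; Hillcrest Borough $2,225; Upper Township $125; Central Ward $2,525. Sum = $6,550.
Difference $6,575 − $6,550 = +$25 applied to largest residents (Central Ward): Central Ward becomes $2,550.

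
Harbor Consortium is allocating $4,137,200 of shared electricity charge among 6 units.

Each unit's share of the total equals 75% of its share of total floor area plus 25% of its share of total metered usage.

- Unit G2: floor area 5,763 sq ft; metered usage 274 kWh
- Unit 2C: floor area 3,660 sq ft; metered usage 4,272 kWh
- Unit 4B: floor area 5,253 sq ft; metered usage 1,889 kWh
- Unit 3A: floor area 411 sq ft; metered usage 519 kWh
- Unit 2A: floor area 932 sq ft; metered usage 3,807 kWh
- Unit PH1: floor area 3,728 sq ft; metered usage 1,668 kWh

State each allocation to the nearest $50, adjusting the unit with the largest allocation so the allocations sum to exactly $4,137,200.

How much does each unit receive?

Totals — floor area 19,747, metered usage 12,429.
Combined weights (75% floor area + 25% metered usage): Unit G2 0.2244; Unit 2C 0.2249; Unit 4B 0.2375; Unit 3A 0.0260; Unit 2A 0.1120; Unit PH1 0.1751.
Unrounded shares: Unit G2 928,357.29; Unit 2C 930,607.41; Unit 4B 982,614.52; Unit 3A 107,771.00; Unit 2A 463,253.57; Unit PH1 724,596.22.
After rounding ($50): Unit G2 $928,350; Unit 2C $930,600; Unit 4B $982,600; Unit 3A $107,750; Unit 2A $463,250; Unit PH1 $724,600. Sum = $4,137,150.
Difference $4,137,200 − $4,137,150 = +$50 applied to largest allocation (Unit 4B): Unit 4B becomes $982,650.

Unit G2: $928,350 · Unit 2C: $930,600 · Unit 4B: $982,650 · Unit 3A: $107,750 · Unit 2A: $463,250 · Unit PH1: $724,600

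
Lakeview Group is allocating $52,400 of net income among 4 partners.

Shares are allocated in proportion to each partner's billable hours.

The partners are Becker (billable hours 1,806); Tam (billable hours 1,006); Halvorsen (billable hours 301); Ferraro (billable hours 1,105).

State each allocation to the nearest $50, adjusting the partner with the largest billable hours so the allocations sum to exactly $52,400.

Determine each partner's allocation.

Becker: $22,400 · Tam: $12,500 · Halvorsen: $3,750 · Ferraro: $13,750

Total billable hours = 4,218.
Raw shares: Becker 1,806/4,218 × $52,400 = 22,435.85; Tam 1,006/4,218 × $52,400 = 12,497.49; Halvorsen 301/4,218 × $52,400 = 3,739.31; Ferraro 1,105/4,218 × $52,400 = 13,727.36.
At nearest $50: Becker $22,450; Tam $12,500; Halvorsen $3,750; Ferraro $13,750. Sum = $52,450.
Difference $52,400 − $52,450 = −$50 applied to largest billable hours (Becker): Becker becomes $22,400.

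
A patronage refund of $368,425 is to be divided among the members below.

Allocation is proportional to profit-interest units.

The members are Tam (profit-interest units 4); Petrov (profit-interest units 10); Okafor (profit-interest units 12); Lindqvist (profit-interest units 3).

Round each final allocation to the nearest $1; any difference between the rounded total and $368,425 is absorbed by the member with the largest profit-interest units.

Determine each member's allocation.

Tam: $50,817 | Petrov: $127,043 | Okafor: $152,452 | Lindqvist: $38,113

Sum of profit-interest units: 4 + 10 + 12 + 3 = 29.
Raw shares: Tam 50,817.24; Petrov 127,043.10; Okafor 152,451.72; Lindqvist 38,112.93.
Rounded to nearest $1: Tam $50,817; Petrov $127,043; Okafor $152,452; Lindqvist $38,113. Sum = $368,425.
Rounded total matches; no reconciliation needed.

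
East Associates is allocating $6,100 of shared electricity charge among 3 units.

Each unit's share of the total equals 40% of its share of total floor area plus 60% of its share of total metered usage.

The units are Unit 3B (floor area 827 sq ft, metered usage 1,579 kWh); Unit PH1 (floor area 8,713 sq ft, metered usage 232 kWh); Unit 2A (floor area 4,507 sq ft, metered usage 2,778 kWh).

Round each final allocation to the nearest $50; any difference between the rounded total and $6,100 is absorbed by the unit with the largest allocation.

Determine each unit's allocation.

Totals — floor area 14,047, metered usage 4,589.
Blended shares (40% floor area + 60% metered usage): Unit 3B 0.2300; Unit PH1 0.2784; Unit 2A 0.4916.
Raw shares: Unit 3B 1,403.00; Unit PH1 1,698.50; Unit 2A 2,998.50.
At nearest $50: Unit 3B $1,400; Unit PH1 $1,700; Unit 2A $3,000. Sum = $6,100.
No rounding difference to absorb.

Unit 3B: $1,400; Unit PH1: $1,700; Unit 2A: $3,000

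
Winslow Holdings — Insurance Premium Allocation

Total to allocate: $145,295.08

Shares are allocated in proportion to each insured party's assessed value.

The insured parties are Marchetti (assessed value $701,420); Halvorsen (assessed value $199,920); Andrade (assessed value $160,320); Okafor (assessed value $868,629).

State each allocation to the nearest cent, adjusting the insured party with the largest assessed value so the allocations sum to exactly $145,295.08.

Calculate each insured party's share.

Assessed value total: 701,420 + 199,920 + 160,320 + 868,629 = 1,930,289.
Unrounded shares: Marchetti 52,796.6926; Halvorsen 15,048.2090; Andrade 12,067.4714; Okafor 65,382.7070.
After rounding (cent): Marchetti $52,796.69; Halvorsen $15,048.21; Andrade $12,067.47; Okafor $65,382.71. Sum = $145,295.08.
Rounded total matches; no reconciliation needed.

Marchetti: $52,796.69 · Halvorsen: $15,048.21 · Andrade: $12,067.47 · Okafor: $65,382.71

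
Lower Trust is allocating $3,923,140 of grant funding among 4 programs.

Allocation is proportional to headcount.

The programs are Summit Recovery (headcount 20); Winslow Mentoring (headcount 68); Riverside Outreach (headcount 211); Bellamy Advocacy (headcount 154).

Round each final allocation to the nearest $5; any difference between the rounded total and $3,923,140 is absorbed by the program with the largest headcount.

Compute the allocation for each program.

Total headcount = 20 + 68 + 211 + 154 = 453.
Raw shares: Summit Recovery 173,207.06; Winslow Mentoring 588,904.02; Riverside Outreach 1,827,334.53; Bellamy Advocacy 1,333,694.39.
Rounded to nearest $5: Summit Recovery $173,205; Winslow Mentoring $588,905; Riverside Outreach $1,827,335; Bellamy Advocacy $1,333,695. Sum = $3,923,140.
Rounded total matches; no reconciliation needed.

Summit Recovery: $173,205 | Winslow Mentoring: $588,905 | Riverside Outreach: $1,827,335 | Bellamy Advocacy: $1,333,695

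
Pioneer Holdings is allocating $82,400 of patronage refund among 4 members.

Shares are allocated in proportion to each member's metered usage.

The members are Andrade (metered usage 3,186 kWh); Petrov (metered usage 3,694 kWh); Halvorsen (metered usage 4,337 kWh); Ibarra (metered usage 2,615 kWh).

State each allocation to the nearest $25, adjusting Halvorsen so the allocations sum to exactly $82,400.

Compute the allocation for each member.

Andrade: $18,975; Petrov: $22,000; Halvorsen: $25,850; Ibarra: $15,575

Sum of metered usage: 13,832.
Raw shares: Andrade 3,186/13,832 × $82,400 = 18,979.64; Petrov 3,694/13,832 × $82,400 = 22,005.90; Halvorsen 4,337/13,832 × $82,400 = 25,836.38; Ibarra 2,615/13,832 × $82,400 = 15,578.08.
Rounded to nearest $25: Andrade $18,975; Petrov $22,000; Halvorsen $25,825; Ibarra $15,575. Sum = $82,375.
Difference $82,400 − $82,375 = +$25 applied to Halvorsen: Halvorsen becomes $25,850.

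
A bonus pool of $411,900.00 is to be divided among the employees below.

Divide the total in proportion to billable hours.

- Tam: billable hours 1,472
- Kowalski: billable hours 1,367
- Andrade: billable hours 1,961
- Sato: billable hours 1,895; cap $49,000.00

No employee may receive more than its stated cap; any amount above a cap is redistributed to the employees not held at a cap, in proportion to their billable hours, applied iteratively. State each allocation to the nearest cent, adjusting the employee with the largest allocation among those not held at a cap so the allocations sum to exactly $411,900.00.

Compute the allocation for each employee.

Tam: $111,289.33 · Kowalski: $103,350.90 · Andrade: $148,259.77 · Sato: $49,000.00

Sum of billable hours: 6,695.
Proportional shares (ignoring caps): Tam 90,562.6288; Kowalski 84,102.6587; Andrade 120,647.6326; Sato 116,587.0799.
Cap binds for Sato ($49,000.00); residual $362,900.00 reallocated over remaining billable hours 4,800.
Redistributed shares: Tam 111,289.3333 → $111,289.33; Kowalski 103,350.8958 → $103,350.90; Andrade 148,259.7708 → $148,259.77.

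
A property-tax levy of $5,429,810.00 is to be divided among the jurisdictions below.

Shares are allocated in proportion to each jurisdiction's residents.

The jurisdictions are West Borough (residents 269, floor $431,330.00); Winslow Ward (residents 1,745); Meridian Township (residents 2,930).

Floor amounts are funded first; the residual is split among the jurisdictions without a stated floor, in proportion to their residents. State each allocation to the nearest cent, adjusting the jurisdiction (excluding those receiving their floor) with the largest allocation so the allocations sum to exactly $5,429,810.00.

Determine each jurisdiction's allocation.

Fund the minimums — West Borough $431,330.00. Residual $4,998,480.00.
Residual split over remaining residents 4,675: Winslow Ward 1,865,742.8021 → $1,865,742.80; Meridian Township 3,132,737.1979 → $3,132,737.20.

West Borough: $431,330.00 | Winslow Ward: $1,865,742.80 | Meridian Township: $3,132,737.20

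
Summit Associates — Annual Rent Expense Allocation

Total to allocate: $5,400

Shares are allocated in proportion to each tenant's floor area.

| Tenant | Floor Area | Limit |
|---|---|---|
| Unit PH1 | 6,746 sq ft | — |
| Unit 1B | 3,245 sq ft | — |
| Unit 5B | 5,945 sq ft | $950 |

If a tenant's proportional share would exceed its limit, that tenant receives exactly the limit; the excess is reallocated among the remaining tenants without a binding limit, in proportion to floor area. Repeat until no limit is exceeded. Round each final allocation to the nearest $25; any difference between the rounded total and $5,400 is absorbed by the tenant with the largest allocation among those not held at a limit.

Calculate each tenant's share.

Unit PH1: $3,000; Unit 1B: $1,450; Unit 5B: $950

Sum of floor area: 15,936.
Proportional shares (ignoring caps): Unit PH1 2,285.92; Unit 1B 1,099.59; Unit 5B 2,014.50.
Capped: Unit 5B ($950); remaining pool $4,450 reallocated over remaining floor area 9,991.
Remaining shares: Unit PH1 3,004.67 → $3,000; Unit 1B 1,445.33 → $1,450.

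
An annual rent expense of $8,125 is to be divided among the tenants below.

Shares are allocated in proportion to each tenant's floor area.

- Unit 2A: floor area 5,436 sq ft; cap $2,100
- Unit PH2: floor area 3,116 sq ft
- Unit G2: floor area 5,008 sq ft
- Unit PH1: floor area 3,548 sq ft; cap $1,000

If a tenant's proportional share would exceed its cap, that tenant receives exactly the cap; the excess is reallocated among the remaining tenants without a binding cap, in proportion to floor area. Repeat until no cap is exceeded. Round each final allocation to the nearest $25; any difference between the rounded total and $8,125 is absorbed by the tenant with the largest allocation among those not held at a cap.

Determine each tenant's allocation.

Floor area total: 17,108.
Pro-rata shares before constraints: Unit 2A 2,581.69; Unit PH2 1,479.86; Unit G2 2,378.42; Unit PH1 1,685.03.
Capped: Unit 2A ($2,100), Unit PH1 ($1,000); residual $5,025 reallocated over remaining floor area 8,124.
Remaining shares: Unit PH2 1,927.36 → $1,925; Unit G2 3,097.64 → $3,100.

Unit 2A: $2,100 | Unit PH2: $1,925 | Unit G2: $3,100 | Unit PH1: $1,000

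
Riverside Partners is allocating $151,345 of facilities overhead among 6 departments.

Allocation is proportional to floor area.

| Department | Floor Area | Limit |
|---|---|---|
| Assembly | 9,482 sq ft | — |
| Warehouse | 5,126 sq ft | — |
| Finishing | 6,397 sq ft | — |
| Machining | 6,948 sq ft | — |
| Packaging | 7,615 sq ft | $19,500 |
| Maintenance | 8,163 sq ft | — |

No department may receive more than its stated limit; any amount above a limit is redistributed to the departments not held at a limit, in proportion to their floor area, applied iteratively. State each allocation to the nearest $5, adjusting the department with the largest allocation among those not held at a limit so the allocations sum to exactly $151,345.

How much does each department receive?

Combined floor area = 43,731.
Proportional shares (ignoring caps): Assembly 32,815.47; Warehouse 17,740.15; Finishing 22,138.85; Machining 24,045.76; Packaging 26,354.12; Maintenance 28,250.65.
Capped: Packaging ($19,500); remaining pool $131,845 reallocated over remaining floor area 36,116.
Remaining shares: Assembly 34,614.97 → $34,615; Warehouse 18,712.97 → $18,715; Finishing 23,352.88 → $23,355; Machining 25,364.36 → $25,365; Maintenance 29,799.83 → $29,800.
Rounding difference −$5 applied to Assembly → $34,610.

Assembly: $34,610 | Warehouse: $18,715 | Finishing: $23,355 | Machining: $25,365 | Packaging: $19,500 | Maintenance: $29,800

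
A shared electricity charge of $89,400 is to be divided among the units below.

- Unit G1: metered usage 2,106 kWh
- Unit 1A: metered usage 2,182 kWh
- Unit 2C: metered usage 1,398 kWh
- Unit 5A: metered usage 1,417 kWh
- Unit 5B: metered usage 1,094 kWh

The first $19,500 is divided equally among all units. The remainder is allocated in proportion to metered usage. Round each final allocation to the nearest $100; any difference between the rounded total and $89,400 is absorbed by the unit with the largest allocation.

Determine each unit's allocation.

Unit G1: $21,900; Unit 1A: $22,500; Unit 2C: $15,800; Unit 5A: $16,000; Unit 5B: $13,200

$19,500 shared equally gives $3,900 per unit.
Remainder $69,900 by metered usage (total 8,197): Unit G1 17,958.94 → $18,000; Unit 1A 18,607.03 → $18,600; Unit 2C 11,921.46 → $11,900; Unit 5A 12,083.48 → $12,100; Unit 5B 9,329.10 → $9,300.
Totals: Unit G1 $3,900 + $18,000 = $21,900; Unit 1A $3,900 + $18,600 = $22,500; Unit 2C $3,900 + $11,900 = $15,800; Unit 5A $3,900 + $12,100 = $16,000; Unit 5B $3,900 + $9,300 = $13,200.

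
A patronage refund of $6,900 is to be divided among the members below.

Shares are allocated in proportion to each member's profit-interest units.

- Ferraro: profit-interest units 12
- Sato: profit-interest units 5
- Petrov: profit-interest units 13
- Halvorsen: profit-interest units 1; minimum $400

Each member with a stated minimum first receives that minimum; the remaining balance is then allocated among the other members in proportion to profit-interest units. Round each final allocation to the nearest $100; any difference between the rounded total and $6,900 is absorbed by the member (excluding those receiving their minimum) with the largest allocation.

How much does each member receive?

Ferraro: $2,600 · Sato: $1,100 · Petrov: $2,800 · Halvorsen: $400

Guaranteed amounts: Halvorsen $400. Residual $6,500.
Residual split over remaining profit-interest units 30: Ferraro 2,600.00 → $2,600; Sato 1,083.33 → $1,100; Petrov 2,816.67 → $2,800.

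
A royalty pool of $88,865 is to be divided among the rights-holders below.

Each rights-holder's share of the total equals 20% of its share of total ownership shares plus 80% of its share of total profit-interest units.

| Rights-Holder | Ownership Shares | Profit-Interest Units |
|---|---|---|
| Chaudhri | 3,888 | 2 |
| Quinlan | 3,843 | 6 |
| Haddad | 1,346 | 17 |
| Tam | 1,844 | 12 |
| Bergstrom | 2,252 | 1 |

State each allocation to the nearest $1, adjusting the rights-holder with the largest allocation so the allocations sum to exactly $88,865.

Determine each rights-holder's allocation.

Totals — ownership shares 13,173, profit-interest units 38.
Composite weights (20% ownership shares + 80% profit-interest units): Chaudhri 0.1011; Quinlan 0.1847; Haddad 0.3783; Tam 0.2806; Bergstrom 0.0552.
Raw shares: Chaudhri 8,987.37; Quinlan 16,410.02; Haddad 33,620.34; Tam 24,938.03; Bergstrom 4,909.24.
After rounding ($1): Chaudhri $8,987; Quinlan $16,410; Haddad $33,620; Tam $24,938; Bergstrom $4,909. Sum = $88,864.
Difference $88,865 − $88,864 = +$1 applied to largest allocation (Haddad): Haddad becomes $33,621.

Chaudhri: $8,987 | Quinlan: $16,410 | Haddad: $33,621 | Tam: $24,938 | Bergstrom: $4,909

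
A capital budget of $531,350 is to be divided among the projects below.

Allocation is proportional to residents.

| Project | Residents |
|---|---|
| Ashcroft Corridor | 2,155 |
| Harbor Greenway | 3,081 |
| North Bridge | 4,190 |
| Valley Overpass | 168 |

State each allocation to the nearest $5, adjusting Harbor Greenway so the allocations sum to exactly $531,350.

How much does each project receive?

Ashcroft Corridor: $119,350 | Harbor Greenway: $170,640 | North Bridge: $232,055 | Valley Overpass: $9,305

Combined residents = 9,594.
Unrounded shares: Ashcroft Corridor 2,155/9,594 × $531,350 = 119,351.60; Harbor Greenway 3,081/9,594 × $531,350 = 170,636.79; North Bridge 4,190/9,594 × $531,350 = 232,057.17; Valley Overpass 168/9,594 × $531,350 = 9,304.44.
After rounding ($5): Ashcroft Corridor $119,350; Harbor Greenway $170,635; North Bridge $232,055; Valley Overpass $9,305. Sum = $531,345.
Difference $531,350 − $531,345 = +$5 applied to Harbor Greenway: Harbor Greenway becomes $170,640.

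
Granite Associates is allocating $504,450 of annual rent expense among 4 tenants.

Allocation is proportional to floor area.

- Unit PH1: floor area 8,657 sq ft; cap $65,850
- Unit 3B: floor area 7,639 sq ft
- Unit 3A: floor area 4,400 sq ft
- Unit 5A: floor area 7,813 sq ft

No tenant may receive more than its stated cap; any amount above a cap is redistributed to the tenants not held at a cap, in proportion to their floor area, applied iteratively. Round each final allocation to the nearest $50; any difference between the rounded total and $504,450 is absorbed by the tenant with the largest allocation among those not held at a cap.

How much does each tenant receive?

Floor area total: 28,509.
Pro-rata shares before constraints: Unit PH1 153,180.53; Unit 3B 135,167.62; Unit 3A 77,855.41; Unit 5A 138,246.44.
Cap binds for Unit PH1 ($65,850); remaining pool $438,600 reallocated over remaining floor area 19,852.
Shares after redistribution: Unit 3B 168,772.18 → $168,750; Unit 3A 97,211.36 → $97,200; Unit 5A 172,616.45 → $172,600.
Rounding difference +$50 applied to Unit 5A → $172,650.

Unit PH1: $65,850 | Unit 3B: $168,750 | Unit 3A: $97,200 | Unit 5A: $172,650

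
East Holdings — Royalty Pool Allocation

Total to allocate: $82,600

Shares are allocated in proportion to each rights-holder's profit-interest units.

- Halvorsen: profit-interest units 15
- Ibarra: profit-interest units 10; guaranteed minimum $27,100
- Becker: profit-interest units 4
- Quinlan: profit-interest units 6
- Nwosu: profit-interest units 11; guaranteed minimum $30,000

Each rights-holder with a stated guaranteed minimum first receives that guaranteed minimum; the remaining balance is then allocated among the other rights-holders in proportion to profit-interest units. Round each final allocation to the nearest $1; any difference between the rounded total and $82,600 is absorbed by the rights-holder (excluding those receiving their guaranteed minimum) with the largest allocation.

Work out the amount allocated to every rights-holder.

Halvorsen: $15,300 | Ibarra: $27,100 | Becker: $4,080 | Quinlan: $6,120 | Nwosu: $30,000

Minimums first: Ibarra $27,100; Nwosu $30,000. Remaining pool $25,500.
Remaining pool split over remaining profit-interest units 25: Halvorsen 15,300.00 → $15,300; Becker 4,080.00 → $4,080; Quinlan 6,120.00 → $6,120.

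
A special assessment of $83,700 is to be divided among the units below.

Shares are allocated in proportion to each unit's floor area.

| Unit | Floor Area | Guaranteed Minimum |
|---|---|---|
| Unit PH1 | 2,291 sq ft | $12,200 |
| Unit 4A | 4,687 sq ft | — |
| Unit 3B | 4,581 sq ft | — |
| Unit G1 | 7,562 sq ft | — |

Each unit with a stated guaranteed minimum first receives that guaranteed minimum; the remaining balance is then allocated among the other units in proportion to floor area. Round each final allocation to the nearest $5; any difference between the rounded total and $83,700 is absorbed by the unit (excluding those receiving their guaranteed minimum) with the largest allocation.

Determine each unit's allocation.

Minimums first: Unit PH1 $12,200. Residual $71,500.
Residual split over remaining floor area 16,830: Unit 4A 19,912.09 → $19,910; Unit 3B 19,461.76 → $19,460; Unit G1 32,126.14 → $32,125.
Rounding difference +$5 applied to Unit G1 → $32,130.

Unit PH1: $12,200 | Unit 4A: $19,910 | Unit 3B: $19,460 | Unit G1: $32,130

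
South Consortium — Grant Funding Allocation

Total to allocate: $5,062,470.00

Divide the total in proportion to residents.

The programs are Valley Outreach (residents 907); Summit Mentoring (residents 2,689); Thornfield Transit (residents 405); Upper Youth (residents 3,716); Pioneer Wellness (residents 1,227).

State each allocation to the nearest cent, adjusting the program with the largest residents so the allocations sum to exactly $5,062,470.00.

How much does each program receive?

Valley Outreach: $513,378.83; Summit Mentoring: $1,522,023.91; Thornfield Transit: $229,237.52; Upper Youth: $2,103,324.97; Pioneer Wellness: $694,504.77

Residents total: 907 + 2,689 + 405 + 3,716 + 1,227 = 8,944.
Raw shares: Valley Outreach 513,378.8339; Summit Mentoring 1,522,023.9076; Thornfield Transit 229,237.5168; Upper Youth 2,103,324.9687; Pioneer Wellness 694,504.7730.
Rounded to nearest cent: Valley Outreach $513,378.83; Summit Mentoring $1,522,023.91; Thornfield Transit $229,237.52; Upper Youth $2,103,324.97; Pioneer Wellness $694,504.77. Sum = $5,062,470.00.
No rounding difference to absorb.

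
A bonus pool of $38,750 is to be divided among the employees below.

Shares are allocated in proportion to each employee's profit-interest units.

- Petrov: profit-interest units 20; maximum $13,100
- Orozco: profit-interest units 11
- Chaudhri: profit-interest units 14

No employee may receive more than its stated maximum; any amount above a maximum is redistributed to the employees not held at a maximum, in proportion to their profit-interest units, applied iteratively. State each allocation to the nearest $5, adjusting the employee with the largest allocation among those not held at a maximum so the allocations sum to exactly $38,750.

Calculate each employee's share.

Petrov: $13,100 | Orozco: $11,285 | Chaudhri: $14,365

Sum of profit-interest units: 45.
Pro-rata shares before constraints: Petrov 17,222.22; Orozco 9,472.22; Chaudhri 12,055.56.
Held at cap: Petrov ($13,100); remaining pool $25,650 reallocated over remaining profit-interest units 25.
Redistributed shares: Orozco 11,286.00 → $11,285; Chaudhri 14,364.00 → $14,365.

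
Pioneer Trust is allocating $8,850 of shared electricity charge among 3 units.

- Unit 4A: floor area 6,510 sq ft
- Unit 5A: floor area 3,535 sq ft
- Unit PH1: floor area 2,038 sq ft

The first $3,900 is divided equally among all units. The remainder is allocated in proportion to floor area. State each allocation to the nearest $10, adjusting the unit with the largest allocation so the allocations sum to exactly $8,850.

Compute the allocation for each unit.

First tranche $3,900 split equally: $1,300 each.
Remainder $4,950 by floor area (total 12,083): Unit 4A 2,666.93 → $2,670; Unit 5A 1,448.17 → $1,450; Unit PH1 834.90 → $830.
Totals: Unit 4A $1,300 + $2,670 = $3,970; Unit 5A $1,300 + $1,450 = $2,750; Unit PH1 $1,300 + $830 = $2,130.

Unit 4A: $3,970; Unit 5A: $2,750; Unit PH1: $2,130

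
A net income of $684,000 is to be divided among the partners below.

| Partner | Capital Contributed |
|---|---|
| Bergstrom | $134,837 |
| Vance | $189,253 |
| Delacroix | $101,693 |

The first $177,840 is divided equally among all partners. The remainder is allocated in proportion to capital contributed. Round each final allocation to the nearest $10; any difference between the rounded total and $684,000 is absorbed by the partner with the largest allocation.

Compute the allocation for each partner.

Bergstrom: $219,570; Vance: $284,260; Delacroix: $180,170

Equal tier: $177,840 ÷ 3 = $59,280 apiece.
Remainder $506,160 by capital contributed (total 425,783): Bergstrom 160,290.80 → $160,290; Vance 224,979.15 → $224,980; Delacroix 120,890.05 → $120,890.
Totals: Bergstrom $59,280 + $160,290 = $219,570; Vance $59,280 + $224,980 = $284,260; Delacroix $59,280 + $120,890 = $180,170.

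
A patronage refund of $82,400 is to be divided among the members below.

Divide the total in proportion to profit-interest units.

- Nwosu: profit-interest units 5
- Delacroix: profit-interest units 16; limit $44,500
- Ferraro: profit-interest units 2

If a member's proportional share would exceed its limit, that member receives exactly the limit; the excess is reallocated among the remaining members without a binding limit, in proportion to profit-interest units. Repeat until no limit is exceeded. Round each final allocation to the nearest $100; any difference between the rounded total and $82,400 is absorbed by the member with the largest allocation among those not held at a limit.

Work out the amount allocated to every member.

Nwosu: $27,100; Delacroix: $44,500; Ferraro: $10,800

Total profit-interest units = 23.
Unconstrained shares: Nwosu 17,913.04; Delacroix 57,321.74; Ferraro 7,165.22.
Cap binds for Delacroix ($44,500); residual $37,900 reallocated over remaining profit-interest units 7.
Shares after redistribution: Nwosu 27,071.43 → $27,100; Ferraro 10,828.57 → $10,800.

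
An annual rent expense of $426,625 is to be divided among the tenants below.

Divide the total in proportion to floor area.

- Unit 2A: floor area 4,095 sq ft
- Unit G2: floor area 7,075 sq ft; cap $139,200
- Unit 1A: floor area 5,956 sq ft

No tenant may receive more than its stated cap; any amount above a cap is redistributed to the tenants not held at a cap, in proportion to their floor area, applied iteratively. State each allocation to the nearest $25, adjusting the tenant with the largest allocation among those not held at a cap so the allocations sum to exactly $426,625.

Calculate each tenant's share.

Combined floor area = 17,126.
Unconstrained shares: Unit 2A 102,010.36; Unit G2 176,245.00; Unit 1A 148,369.64.
Cap binds for Unit G2 ($139,200); residual $287,425 reallocated over remaining floor area 10,051.
Shares after redistribution: Unit 2A 117,103.31 → $117,100; Unit 1A 170,321.69 → $170,325.

Unit 2A: $117,100 · Unit G2: $139,200 · Unit 1A: $170,325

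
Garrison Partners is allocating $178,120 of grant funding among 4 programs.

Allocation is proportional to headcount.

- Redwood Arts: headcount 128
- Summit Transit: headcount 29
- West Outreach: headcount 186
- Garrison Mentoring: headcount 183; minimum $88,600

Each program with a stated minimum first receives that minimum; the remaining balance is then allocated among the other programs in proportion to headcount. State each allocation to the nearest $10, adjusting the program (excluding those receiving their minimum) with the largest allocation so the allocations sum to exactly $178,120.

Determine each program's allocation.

Redwood Arts: $33,410 · Summit Transit: $7,570 · West Outreach: $48,540 · Garrison Mentoring: $88,600

Guaranteed amounts: Garrison Mentoring $88,600. Balance $89,520.
Balance split over remaining headcount 343: Redwood Arts 33,406.88 → $33,410; Summit Transit 7,568.75 → $7,570; West Outreach 48,544.37 → $48,540.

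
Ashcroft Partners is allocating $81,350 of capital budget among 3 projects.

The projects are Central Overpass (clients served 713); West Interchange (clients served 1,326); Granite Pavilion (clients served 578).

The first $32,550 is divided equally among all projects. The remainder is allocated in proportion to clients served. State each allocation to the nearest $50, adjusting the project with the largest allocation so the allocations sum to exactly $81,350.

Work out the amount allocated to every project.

Central Overpass: $24,150 · West Interchange: $35,550 · Granite Pavilion: $21,650

$32,550 shared equally gives $10,850 per project.
Remainder $48,800 by clients served (total 2,617): Central Overpass 13,295.53 → $13,300; West Interchange 24,726.33 → $24,750; Granite Pavilion 10,778.14 → $10,800.
Rounding difference −$50 on remainder applied to West Interchange.
Totals: Central Overpass $10,850 + $13,300 = $24,150; West Interchange $10,850 + $24,700 = $35,550; Granite Pavilion $10,850 + $10,800 = $21,650.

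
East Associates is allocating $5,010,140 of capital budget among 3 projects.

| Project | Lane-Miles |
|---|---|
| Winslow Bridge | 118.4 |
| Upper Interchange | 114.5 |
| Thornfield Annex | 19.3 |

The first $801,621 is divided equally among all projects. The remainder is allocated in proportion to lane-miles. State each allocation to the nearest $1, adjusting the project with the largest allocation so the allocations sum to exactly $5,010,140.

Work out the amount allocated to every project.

Equal tier: $801,621 ÷ 3 = $267,207 apiece.
Remainder $4,208,519 by lane-miles (total 252.2): Winslow Bridge 1,975,767.84 → $1,975,768; Upper Interchange 1,910,687.65 → $1,910,688; Thornfield Annex 322,063.51 → $322,064.
Rounding difference −$1 on remainder applied to Winslow Bridge.
Totals: Winslow Bridge $267,207 + $1,975,767 = $2,242,974; Upper Interchange $267,207 + $1,910,688 = $2,177,895; Thornfield Annex $267,207 + $322,064 = $589,271.

Winslow Bridge: $2,242,974 · Upper Interchange: $2,177,895 · Thornfield Annex: $589,271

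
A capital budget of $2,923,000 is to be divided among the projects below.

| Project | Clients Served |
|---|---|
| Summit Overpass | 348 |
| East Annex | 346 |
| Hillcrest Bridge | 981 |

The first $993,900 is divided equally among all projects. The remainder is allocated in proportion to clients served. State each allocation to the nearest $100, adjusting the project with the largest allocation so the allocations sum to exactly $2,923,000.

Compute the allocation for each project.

Equal tier: $993,900 ÷ 3 = $331,300 apiece.
Remainder $1,929,100 by clients served (total 1,675): Summit Overpass 400,792.12 → $400,800; East Annex 398,488.72 → $398,500; Hillcrest Bridge 1,129,819.16 → $1,129,800.
Totals: Summit Overpass $331,300 + $400,800 = $732,100; East Annex $331,300 + $398,500 = $729,800; Hillcrest Bridge $331,300 + $1,129,800 = $1,461,100.

Summit Overpass: $732,100; East Annex: $729,800; Hillcrest Bridge: $1,461,100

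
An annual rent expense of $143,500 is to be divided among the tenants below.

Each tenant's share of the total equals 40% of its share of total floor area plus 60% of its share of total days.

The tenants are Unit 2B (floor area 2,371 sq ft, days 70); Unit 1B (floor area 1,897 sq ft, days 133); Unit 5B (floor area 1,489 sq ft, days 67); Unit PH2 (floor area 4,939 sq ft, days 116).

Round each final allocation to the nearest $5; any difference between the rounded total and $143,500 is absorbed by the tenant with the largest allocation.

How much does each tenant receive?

Floor area total 10,696; days total 386.
Composite weights (40% floor area + 60% days): Unit 2B 0.1975; Unit 1B 0.2777; Unit 5B 0.1598; Unit PH2 0.3650.
Raw shares: Unit 2B 28,337.94; Unit 1B 39,846.82; Unit 5B 22,935.53; Unit PH2 52,379.72.
At nearest $5: Unit 2B $28,340; Unit 1B $39,845; Unit 5B $22,935; Unit PH2 $52,380. Sum = $143,500.
No rounding difference to absorb.

Unit 2B: $28,340; Unit 1B: $39,845; Unit 5B: $22,935; Unit PH2: $52,380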